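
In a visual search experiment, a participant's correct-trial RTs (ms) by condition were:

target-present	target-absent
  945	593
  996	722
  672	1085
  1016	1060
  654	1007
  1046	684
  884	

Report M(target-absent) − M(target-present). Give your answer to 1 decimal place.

-29.1 ms

M(target-present) = 6213/7 = 887.571
M(target-absent) = 5151/6 = 858.500
Difference = 858.500 − 887.571 = -29.071 ms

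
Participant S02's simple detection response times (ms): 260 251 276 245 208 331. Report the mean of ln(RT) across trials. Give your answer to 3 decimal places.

5.558

ln(RT): 5.5607, 5.5255, 5.6204, 5.5013, 5.3375, 5.8021
Σ ln(RT) = 33.3475
Mean = 33.3475/6 = 5.55791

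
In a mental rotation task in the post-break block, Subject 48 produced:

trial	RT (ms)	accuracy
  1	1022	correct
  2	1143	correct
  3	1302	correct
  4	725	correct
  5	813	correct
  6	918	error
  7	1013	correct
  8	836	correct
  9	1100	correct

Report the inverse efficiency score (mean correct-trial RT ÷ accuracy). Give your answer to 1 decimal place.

Correct trials (n=8): 1022, 1143, 1302, 725, 813, 1013, 836, 1100
Mean correct RT = 7954/8 = 994.2500 ms
Proportion correct = 8/9
IES = 994.2500 / (8/9) = 1118.531 ms

1118.5 ms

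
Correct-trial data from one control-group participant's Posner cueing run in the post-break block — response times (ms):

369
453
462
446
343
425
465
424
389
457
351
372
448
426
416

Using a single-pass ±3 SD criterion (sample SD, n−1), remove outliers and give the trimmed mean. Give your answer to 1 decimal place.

n = 15, ΣRT = 6246, M = 416.400
Σ(x−M)² = 24161.60; s = √(24161.60/14) = 41.543
Cutoffs: 416.400 ± 3·41.543 → [291.8, 541.0]
No RTs fall outside the cutoffs; all 15 retained. Mean = 6246/15 = 416.400

416.4 ms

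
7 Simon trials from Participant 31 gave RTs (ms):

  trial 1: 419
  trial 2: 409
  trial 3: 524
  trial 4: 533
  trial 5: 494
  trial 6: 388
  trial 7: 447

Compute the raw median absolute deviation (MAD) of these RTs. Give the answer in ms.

47 ms

Sorted: 388, 409, 419, 447, 494, 524, 533 → median = 447
|x − 447|: 28, 38, 77, 86, 47, 59, 0
Sorted deviations: 0, 28, 38, 47, 59, 77, 86 → MAD = 47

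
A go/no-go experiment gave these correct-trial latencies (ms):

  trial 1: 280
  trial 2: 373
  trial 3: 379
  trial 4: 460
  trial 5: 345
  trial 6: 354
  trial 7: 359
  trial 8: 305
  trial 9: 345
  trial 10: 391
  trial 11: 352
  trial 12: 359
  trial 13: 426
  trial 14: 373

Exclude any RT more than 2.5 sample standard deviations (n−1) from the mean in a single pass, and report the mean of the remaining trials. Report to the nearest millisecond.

n = 14, ΣRT = 5101, M = 364.357
Σ(x−M)² = 25727.21; s = √(25727.21/13) = 44.486
Cutoffs: 364.357 ± 2.5·44.486 → [253.1, 475.6]
No RTs fall outside the cutoffs; all 14 retained. Mean = 5101/14 = 364.357

364 ms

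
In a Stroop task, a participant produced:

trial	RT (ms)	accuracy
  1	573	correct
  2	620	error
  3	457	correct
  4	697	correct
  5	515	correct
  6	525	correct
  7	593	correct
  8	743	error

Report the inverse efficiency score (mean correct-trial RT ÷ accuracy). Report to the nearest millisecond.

747 ms

Correct trials (n=6): 573, 457, 697, 515, 525, 593
Mean correct RT = 3360/6 = 560.0000 ms
Proportion correct = 6/8
IES = 560.0000 / (6/8) = 746.667 ms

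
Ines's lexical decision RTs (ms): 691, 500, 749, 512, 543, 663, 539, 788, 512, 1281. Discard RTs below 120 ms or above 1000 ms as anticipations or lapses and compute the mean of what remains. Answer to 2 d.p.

Excluded: 1281
Retained (n=9): Σ = 5497
Mean = 5497/9 = 610.7778

610.78 ms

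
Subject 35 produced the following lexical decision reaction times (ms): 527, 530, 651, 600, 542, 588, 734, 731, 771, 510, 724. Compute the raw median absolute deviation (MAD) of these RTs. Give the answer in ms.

73 ms

Sorted: 510, 527, 530, 542, 588, 600, 651, 724, 731, 734, 771 → median = 600
|x − 600|: 73, 70, 51, 0, 58, 12, 134, 131, 171, 90, 124
Sorted deviations: 0, 12, 51, 58, 70, 73, 90, 124, 131, 134, 171 → MAD = 73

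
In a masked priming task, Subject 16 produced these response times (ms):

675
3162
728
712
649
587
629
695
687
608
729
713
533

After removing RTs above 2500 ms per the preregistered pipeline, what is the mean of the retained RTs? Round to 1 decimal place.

Excluded: 3162
Retained (n=12): Σ = 7945
Mean = 7945/12 = 662.0833

662.1 ms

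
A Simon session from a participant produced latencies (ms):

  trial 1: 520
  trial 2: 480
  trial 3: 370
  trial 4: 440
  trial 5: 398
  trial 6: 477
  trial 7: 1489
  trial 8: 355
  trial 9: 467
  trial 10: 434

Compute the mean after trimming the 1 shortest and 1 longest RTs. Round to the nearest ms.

448 ms

Sorted: 355, 370, 398, 434, 440, 467, 477, 480, 520, 1489
Drop lowest 1 (355) and highest 1 (1489)
Remaining (n=8): Σ = 3586, mean = 3586/8 = 448.250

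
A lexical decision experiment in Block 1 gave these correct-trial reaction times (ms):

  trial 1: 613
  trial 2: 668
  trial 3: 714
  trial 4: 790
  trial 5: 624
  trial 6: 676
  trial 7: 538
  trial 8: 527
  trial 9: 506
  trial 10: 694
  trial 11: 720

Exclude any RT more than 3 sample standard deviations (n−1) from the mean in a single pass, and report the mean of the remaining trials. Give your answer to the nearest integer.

643 ms

n = 11, ΣRT = 7070, M = 642.727
Σ(x−M)² = 81404.18; s = √(81404.18/10) = 90.224
Cutoffs: 642.727 ± 3·90.224 → [372.1, 913.4]
No RTs fall outside the cutoffs; all 11 retained. Mean = 7070/11 = 642.727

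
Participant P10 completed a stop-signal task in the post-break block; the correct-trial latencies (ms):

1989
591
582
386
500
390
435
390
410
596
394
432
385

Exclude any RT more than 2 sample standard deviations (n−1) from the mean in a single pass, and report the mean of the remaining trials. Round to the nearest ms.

n = 13, ΣRT = 7480, M = 575.385
Σ(x−M)² = 2246071.08; s = √(2246071.08/12) = 432.634
Cutoffs: 575.385 ± 2·432.634 → [-289.9, 1440.7]
Outside: 1989 → excluded.
Retained (n=12): Σ = 5491, mean = 5491/12 = 457.583

458 ms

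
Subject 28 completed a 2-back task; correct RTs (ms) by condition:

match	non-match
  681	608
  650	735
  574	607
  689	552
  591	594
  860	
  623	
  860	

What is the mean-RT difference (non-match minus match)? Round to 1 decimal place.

-71.8 ms

M(match) = 5528/8 = 691.000
M(non-match) = 3096/5 = 619.200
Difference = 619.200 − 691.000 = -71.800 ms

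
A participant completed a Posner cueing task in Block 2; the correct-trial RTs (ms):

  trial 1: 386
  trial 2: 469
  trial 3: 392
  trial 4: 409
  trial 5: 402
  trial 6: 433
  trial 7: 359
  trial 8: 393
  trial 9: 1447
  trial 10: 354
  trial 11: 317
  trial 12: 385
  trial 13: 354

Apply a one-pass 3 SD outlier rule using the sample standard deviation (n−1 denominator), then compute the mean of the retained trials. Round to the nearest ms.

n = 13, ΣRT = 6100, M = 469.231
Σ(x−M)² = 1053172.31; s = √(1053172.31/12) = 296.251
Cutoffs: 469.231 ± 3·296.251 → [-419.5, 1358.0]
Outside: 1447 → excluded.
Retained (n=12): Σ = 4653, mean = 4653/12 = 387.750

388 ms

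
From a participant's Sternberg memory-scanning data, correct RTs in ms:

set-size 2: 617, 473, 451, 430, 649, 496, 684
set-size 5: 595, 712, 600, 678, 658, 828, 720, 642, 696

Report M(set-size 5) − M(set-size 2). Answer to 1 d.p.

M(set-size 2) = 3800/7 = 542.857
M(set-size 5) = 6129/9 = 681.000
Difference = 681.000 − 542.857 = 138.143 ms

138.1 ms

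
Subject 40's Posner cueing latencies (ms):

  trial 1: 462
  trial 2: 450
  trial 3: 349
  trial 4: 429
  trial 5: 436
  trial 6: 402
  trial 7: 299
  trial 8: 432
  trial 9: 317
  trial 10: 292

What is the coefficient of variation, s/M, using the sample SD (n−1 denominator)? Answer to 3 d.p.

0.170

n = 10, Σ = 3868, M = 386.8000
Σ(x−M)² = 39121.600; s = √(39121.600/9) = 65.9306
CV = 65.9306 / 386.8000 = 0.17045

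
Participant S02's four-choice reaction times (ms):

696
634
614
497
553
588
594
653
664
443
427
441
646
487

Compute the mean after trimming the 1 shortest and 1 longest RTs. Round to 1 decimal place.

567.8 ms

Sorted: 427, 441, 443, 487, 497, 553, 588, 594, 614, 634, 646, 653, 664, 696
Drop lowest 1 (427) and highest 1 (696)
Remaining (n=12): Σ = 6814, mean = 6814/12 = 567.833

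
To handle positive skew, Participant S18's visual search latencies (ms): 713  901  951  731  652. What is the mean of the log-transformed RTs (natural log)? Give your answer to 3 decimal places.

ln(RT): 6.5695, 6.8035, 6.8575, 6.5944, 6.4800
Σ ln(RT) = 33.3050
Mean = 33.3050/5 = 6.66099

6.661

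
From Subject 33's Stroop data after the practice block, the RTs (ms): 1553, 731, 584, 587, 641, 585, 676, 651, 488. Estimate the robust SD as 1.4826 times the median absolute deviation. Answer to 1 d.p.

Sorted: 488, 584, 585, 587, 641, 651, 676, 731, 1553 → median = 641
|x − 641| sorted: 0, 10, 35, 54, 56, 57, 90, 153, 912 → MAD = 56
Robust SD ≈ 1.4826 × 56 = 83.026

83.0 ms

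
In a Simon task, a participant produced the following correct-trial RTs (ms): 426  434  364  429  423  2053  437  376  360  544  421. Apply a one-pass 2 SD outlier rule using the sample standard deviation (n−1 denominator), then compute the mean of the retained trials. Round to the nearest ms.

n = 11, ΣRT = 6267, M = 569.727
Σ(x−M)² = 2444748.18; s = √(2444748.18/10) = 494.444
Cutoffs: 569.727 ± 2·494.444 → [-419.2, 1558.6]
Outside: 2053 → excluded.
Retained (n=10): Σ = 4214, mean = 4214/10 = 421.400

421 ms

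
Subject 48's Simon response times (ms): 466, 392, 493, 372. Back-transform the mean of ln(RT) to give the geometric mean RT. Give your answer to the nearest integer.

428 ms

ln(RT): 6.1442, 5.9713, 6.2005, 5.9189
Mean ln(RT) = 24.2349/4 = 6.05871
Geometric mean = exp(6.05871) = 427.82 ms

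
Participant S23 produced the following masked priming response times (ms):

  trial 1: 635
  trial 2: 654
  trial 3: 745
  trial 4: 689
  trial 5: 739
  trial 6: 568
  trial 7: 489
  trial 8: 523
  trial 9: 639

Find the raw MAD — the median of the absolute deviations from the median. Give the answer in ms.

Sorted: 489, 523, 568, 635, 639, 654, 689, 739, 745 → median = 639
|x − 639|: 4, 15, 106, 50, 100, 71, 150, 116, 0
Sorted deviations: 0, 4, 15, 50, 71, 100, 106, 116, 150 → MAD = 71

71 ms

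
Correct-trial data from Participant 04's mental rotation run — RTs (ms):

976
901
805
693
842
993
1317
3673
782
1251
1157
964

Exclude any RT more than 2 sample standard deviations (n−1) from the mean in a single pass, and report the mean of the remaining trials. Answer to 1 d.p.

n = 12, ΣRT = 14354, M = 1196.167
Σ(x−M)² = 7087775.67; s = √(7087775.67/11) = 802.710
Cutoffs: 1196.167 ± 2·802.710 → [-409.3, 2801.6]
Outside: 3673 → excluded.
Retained (n=11): Σ = 10681, mean = 10681/11 = 971.000

971.0 ms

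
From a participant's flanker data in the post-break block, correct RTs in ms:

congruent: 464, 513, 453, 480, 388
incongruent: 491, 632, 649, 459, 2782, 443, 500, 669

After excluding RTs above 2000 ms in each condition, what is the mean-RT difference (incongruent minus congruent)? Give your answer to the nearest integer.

89 ms

incongruent: exclude 2782
M(congruent) = 2298/5 = 459.600
M(incongruent) = 3843/7 = 549.000
Difference = 549.000 − 459.600 = 89.400 ms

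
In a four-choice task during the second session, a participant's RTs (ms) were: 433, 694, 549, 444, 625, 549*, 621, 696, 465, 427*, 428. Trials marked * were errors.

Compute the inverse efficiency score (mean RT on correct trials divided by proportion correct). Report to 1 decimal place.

672.9 ms

Correct trials (n=9): 433, 694, 549, 444, 625, 621, 696, 465, 428
Mean correct RT = 4955/9 = 550.5556 ms
Proportion correct = 9/11
IES = 550.5556 / (9/11) = 672.901 ms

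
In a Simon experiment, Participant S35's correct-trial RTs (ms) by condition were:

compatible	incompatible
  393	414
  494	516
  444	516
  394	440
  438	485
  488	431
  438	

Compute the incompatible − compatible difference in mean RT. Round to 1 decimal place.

25.7 ms

M(compatible) = 3089/7 = 441.286
M(incompatible) = 2802/6 = 467.000
Difference = 467.000 − 441.286 = 25.714 ms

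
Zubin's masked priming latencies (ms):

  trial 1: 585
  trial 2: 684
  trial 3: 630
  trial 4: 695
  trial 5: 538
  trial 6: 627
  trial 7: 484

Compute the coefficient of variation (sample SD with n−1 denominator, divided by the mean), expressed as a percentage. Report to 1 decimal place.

n = 7, Σ = 4243, M = 606.1429
Σ(x−M)² = 34970.857; s = √(34970.857/6) = 76.3445
CV = 76.3445 / 606.1429 = 0.12595 = 12.595%

12.6%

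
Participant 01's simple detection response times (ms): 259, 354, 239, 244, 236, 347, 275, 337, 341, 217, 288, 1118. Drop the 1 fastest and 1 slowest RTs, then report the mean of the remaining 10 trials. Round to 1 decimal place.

292.0 ms

Sorted: 217, 236, 239, 244, 259, 275, 288, 337, 341, 347, 354, 1118
Drop lowest 1 (217) and highest 1 (1118)
Remaining (n=10): Σ = 2920, mean = 2920/10 = 292.000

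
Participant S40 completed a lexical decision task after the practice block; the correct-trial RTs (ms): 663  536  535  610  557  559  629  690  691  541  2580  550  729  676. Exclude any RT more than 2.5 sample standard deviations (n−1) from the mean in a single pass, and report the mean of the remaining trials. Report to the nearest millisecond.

613 ms

n = 14, ΣRT = 10546, M = 753.286
Σ(x−M)² = 3652988.86; s = √(3652988.86/13) = 530.094
Cutoffs: 753.286 ± 2.5·530.094 → [-571.9, 2078.5]
Outside: 2580 → excluded.
Retained (n=13): Σ = 7966, mean = 7966/13 = 612.769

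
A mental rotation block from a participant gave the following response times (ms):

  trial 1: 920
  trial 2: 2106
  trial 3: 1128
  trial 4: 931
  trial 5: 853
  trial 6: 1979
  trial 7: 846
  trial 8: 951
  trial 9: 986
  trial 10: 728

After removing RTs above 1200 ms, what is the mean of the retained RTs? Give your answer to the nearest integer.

Excluded: 1979, 2106
Retained (n=8): Σ = 7343
Mean = 7343/8 = 917.8750

918 ms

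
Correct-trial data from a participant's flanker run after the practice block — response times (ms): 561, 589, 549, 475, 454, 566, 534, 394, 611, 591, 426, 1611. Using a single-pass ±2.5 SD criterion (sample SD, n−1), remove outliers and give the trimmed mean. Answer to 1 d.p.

522.7 ms

n = 12, ΣRT = 7361, M = 613.417
Σ(x−M)² = 1139570.92; s = √(1139570.92/11) = 321.865
Cutoffs: 613.417 ± 2.5·321.865 → [-191.2, 1418.1]
Outside: 1611 → excluded.
Retained (n=11): Σ = 5750, mean = 5750/11 = 522.727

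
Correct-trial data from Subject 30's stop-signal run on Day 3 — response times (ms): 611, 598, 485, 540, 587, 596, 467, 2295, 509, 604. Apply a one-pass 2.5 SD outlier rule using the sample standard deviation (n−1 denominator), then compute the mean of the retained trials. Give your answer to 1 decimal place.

555.2 ms

n = 10, ΣRT = 7292, M = 729.200
Σ(x−M)² = 2749219.60; s = √(2749219.60/9) = 552.692
Cutoffs: 729.200 ± 2.5·552.692 → [-652.5, 2110.9]
Outside: 2295 → excluded.
Retained (n=9): Σ = 4997, mean = 4997/9 = 555.222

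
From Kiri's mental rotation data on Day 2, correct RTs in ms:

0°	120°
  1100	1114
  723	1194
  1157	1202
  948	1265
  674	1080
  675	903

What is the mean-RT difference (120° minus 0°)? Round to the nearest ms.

247 ms

M(0°) = 5277/6 = 879.500
M(120°) = 6758/6 = 1126.333
Difference = 1126.333 − 879.500 = 246.833 ms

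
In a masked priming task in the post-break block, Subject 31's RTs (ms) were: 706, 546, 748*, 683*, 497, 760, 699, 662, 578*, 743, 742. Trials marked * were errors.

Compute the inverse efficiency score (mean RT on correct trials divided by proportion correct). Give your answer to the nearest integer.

920 ms

Correct trials (n=8): 706, 546, 497, 760, 699, 662, 743, 742
Mean correct RT = 5355/8 = 669.3750 ms
Proportion correct = 8/11
IES = 669.3750 / (8/11) = 920.391 ms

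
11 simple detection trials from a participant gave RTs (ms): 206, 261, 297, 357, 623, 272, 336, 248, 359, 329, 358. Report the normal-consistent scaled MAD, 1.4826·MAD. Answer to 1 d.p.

Sorted: 206, 248, 261, 272, 297, 329, 336, 357, 358, 359, 623 → median = 329
|x − 329| sorted: 0, 7, 28, 29, 30, 32, 57, 68, 81, 123, 294 → MAD = 32
Robust SD ≈ 1.4826 × 32 = 47.443

47.4 ms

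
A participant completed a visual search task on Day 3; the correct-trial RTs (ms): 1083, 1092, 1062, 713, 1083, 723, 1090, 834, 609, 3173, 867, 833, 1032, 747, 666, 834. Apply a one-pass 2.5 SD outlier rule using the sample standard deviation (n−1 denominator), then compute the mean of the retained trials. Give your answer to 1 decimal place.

n = 16, ΣRT = 16441, M = 1027.562
Σ(x−M)² = 5333217.94; s = √(5333217.94/15) = 596.278
Cutoffs: 1027.562 ± 2.5·596.278 → [-463.1, 2518.3]
Outside: 3173 → excluded.
Retained (n=15): Σ = 13268, mean = 13268/15 = 884.533

884.5 ms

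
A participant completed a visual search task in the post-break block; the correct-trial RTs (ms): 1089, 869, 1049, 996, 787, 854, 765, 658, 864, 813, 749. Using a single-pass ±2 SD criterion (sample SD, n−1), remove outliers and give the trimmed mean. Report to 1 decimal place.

n = 11, ΣRT = 9493, M = 863.000
Σ(x−M)² = 176380.00; s = √(176380.00/10) = 132.808
Cutoffs: 863.000 ± 2·132.808 → [597.4, 1128.6]
No RTs fall outside the cutoffs; all 11 retained. Mean = 9493/11 = 863.000

863.0 ms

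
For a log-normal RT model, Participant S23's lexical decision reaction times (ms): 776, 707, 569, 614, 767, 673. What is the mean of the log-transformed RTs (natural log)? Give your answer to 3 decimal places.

ln(RT): 6.6542, 6.5610, 6.3439, 6.4200, 6.6425, 6.5117
Σ ln(RT) = 39.1333
Mean = 39.1333/6 = 6.52222

6.522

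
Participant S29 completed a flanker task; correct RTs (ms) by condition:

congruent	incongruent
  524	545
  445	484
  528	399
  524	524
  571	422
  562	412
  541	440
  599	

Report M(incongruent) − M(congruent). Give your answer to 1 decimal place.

M(congruent) = 4294/8 = 536.750
M(incongruent) = 3226/7 = 460.857
Difference = 460.857 − 536.750 = -75.893 ms

-75.9 ms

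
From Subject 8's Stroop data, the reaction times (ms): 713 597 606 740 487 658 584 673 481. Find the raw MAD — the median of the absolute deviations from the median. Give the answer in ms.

67 ms

Sorted: 481, 487, 584, 597, 606, 658, 673, 713, 740 → median = 606
|x − 606|: 107, 9, 0, 134, 119, 52, 22, 67, 125
Sorted deviations: 0, 9, 22, 52, 67, 107, 119, 125, 134 → MAD = 67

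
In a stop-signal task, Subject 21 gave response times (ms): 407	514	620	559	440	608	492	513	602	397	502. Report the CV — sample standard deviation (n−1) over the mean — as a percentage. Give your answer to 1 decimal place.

n = 11, Σ = 5654, M = 514.0000
Σ(x−M)² = 61084.000; s = √(61084.000/10) = 78.1563
CV = 78.1563 / 514.0000 = 0.15205 = 15.205%

15.2%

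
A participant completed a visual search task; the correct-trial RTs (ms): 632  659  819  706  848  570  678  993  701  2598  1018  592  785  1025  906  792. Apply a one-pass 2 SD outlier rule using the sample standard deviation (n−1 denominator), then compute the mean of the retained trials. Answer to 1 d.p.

n = 16, ΣRT = 14322, M = 895.125
Σ(x−M)² = 3415401.75; s = √(3415401.75/15) = 477.172
Cutoffs: 895.125 ± 2·477.172 → [-59.2, 1849.5]
Outside: 2598 → excluded.
Retained (n=15): Σ = 11724, mean = 11724/15 = 781.600

781.6 ms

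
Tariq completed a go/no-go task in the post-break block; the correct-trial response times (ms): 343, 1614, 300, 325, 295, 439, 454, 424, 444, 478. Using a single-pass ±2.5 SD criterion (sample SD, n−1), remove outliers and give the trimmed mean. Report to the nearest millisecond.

389 ms

n = 10, ΣRT = 5116, M = 511.600
Σ(x−M)² = 1392182.40; s = √(1392182.40/9) = 393.303
Cutoffs: 511.600 ± 2.5·393.303 → [-471.7, 1494.9]
Outside: 1614 → excluded.
Retained (n=9): Σ = 3502, mean = 3502/9 = 389.111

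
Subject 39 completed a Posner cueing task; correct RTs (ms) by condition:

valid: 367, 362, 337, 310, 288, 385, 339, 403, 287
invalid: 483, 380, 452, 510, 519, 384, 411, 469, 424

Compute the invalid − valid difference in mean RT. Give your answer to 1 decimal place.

M(valid) = 3078/9 = 342.000
M(invalid) = 4032/9 = 448.000
Difference = 448.000 − 342.000 = 106.000 ms

106.0 ms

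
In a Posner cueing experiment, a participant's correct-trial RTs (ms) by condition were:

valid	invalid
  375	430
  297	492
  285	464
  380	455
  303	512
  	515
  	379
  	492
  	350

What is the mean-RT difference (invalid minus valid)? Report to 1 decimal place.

126.3 ms

M(valid) = 1640/5 = 328.000
M(invalid) = 4089/9 = 454.333
Difference = 454.333 − 328.000 = 126.333 ms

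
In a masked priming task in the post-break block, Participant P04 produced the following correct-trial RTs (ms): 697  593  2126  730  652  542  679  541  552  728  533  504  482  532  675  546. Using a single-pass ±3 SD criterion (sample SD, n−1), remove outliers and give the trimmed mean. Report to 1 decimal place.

n = 16, ΣRT = 11112, M = 694.500
Σ(x−M)² = 2287422.00; s = √(2287422.00/15) = 390.506
Cutoffs: 694.500 ± 3·390.506 → [-477.0, 1866.0]
Outside: 2126 → excluded.
Retained (n=15): Σ = 8986, mean = 8986/15 = 599.067

599.1 ms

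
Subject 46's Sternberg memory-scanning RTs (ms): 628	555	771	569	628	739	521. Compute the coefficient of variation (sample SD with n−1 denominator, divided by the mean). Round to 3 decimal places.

n = 7, Σ = 4411, M = 630.1429
Σ(x−M)² = 52996.857; s = √(52996.857/6) = 93.9830
CV = 93.9830 / 630.1429 = 0.14915

0.149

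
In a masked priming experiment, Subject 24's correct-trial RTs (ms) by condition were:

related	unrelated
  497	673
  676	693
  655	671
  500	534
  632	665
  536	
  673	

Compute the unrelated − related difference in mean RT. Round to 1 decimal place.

51.6 ms

M(related) = 4169/7 = 595.571
M(unrelated) = 3236/5 = 647.200
Difference = 647.200 − 595.571 = 51.629 ms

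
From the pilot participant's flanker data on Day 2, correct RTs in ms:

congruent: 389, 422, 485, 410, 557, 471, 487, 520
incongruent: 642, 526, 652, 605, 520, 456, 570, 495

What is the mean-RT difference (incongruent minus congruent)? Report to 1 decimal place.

90.6 ms

M(congruent) = 3741/8 = 467.625
M(incongruent) = 4466/8 = 558.250
Difference = 558.250 − 467.625 = 90.625 ms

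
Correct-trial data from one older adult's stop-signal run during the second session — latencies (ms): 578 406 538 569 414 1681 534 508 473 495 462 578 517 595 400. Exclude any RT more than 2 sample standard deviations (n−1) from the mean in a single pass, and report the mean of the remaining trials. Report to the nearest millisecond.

505 ms

n = 15, ΣRT = 8748, M = 583.200
Σ(x−M)² = 1348264.40; s = √(1348264.40/14) = 310.330
Cutoffs: 583.200 ± 2·310.330 → [-37.5, 1203.9]
Outside: 1681 → excluded.
Retained (n=14): Σ = 7067, mean = 7067/14 = 504.786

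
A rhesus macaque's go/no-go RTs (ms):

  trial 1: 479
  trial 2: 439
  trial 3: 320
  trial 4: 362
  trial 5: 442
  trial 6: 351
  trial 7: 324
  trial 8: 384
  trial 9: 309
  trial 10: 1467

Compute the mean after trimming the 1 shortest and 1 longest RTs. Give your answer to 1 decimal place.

387.6 ms

Sorted: 309, 320, 324, 351, 362, 384, 439, 442, 479, 1467
Drop lowest 1 (309) and highest 1 (1467)
Remaining (n=8): Σ = 3101, mean = 3101/8 = 387.625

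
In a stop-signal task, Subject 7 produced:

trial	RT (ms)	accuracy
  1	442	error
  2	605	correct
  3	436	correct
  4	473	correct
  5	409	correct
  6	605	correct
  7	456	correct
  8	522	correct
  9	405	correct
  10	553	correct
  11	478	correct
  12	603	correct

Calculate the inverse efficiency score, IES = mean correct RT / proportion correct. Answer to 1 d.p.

Correct trials (n=11): 605, 436, 473, 409, 605, 456, 522, 405, 553, 478, 603
Mean correct RT = 5545/11 = 504.0909 ms
Proportion correct = 11/12
IES = 504.0909 / (11/12) = 549.917 ms

549.9 ms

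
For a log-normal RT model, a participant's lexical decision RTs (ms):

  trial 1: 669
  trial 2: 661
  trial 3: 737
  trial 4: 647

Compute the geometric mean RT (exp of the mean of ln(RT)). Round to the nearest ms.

ln(RT): 6.5058, 6.4938, 6.6026, 6.4723
Mean ln(RT) = 26.0745/4 = 6.51862
Geometric mean = exp(6.51862) = 677.64 ms

678 ms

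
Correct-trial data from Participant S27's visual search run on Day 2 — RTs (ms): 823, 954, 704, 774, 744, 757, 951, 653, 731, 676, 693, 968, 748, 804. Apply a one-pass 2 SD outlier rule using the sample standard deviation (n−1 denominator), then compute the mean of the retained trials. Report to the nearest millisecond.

784 ms

n = 14, ΣRT = 10980, M = 784.286
Σ(x−M)² = 142604.86; s = √(142604.86/13) = 104.736
Cutoffs: 784.286 ± 2·104.736 → [574.8, 993.8]
No RTs fall outside the cutoffs; all 14 retained. Mean = 10980/14 = 784.286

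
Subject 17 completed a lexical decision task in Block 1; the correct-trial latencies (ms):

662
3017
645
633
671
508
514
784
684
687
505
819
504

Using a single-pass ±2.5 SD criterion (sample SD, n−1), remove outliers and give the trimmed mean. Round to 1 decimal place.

634.7 ms

n = 13, ΣRT = 10633, M = 817.923
Σ(x−M)² = 5367054.92; s = √(5367054.92/12) = 668.771
Cutoffs: 817.923 ± 2.5·668.771 → [-854.0, 2489.9]
Outside: 3017 → excluded.
Retained (n=12): Σ = 7616, mean = 7616/12 = 634.667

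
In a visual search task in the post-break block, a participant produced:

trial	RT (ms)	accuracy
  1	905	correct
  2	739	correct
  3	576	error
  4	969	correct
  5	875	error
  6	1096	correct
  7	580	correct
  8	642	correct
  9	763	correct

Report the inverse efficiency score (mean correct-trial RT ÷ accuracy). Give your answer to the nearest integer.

Correct trials (n=7): 905, 739, 969, 1096, 580, 642, 763
Mean correct RT = 5694/7 = 813.4286 ms
Proportion correct = 7/9
IES = 813.4286 / (7/9) = 1045.837 ms

1046 ms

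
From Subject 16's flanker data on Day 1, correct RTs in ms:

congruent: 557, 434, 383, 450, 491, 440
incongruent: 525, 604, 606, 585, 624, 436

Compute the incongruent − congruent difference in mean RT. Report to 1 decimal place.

M(congruent) = 2755/6 = 459.167
M(incongruent) = 3380/6 = 563.333
Difference = 563.333 − 459.167 = 104.167 ms

104.2 ms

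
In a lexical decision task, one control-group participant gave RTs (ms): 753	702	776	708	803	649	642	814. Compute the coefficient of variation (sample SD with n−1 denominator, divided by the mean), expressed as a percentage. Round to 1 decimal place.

9.0%

n = 8, Σ = 5847, M = 730.8750
Σ(x−M)² = 30596.875; s = √(30596.875/7) = 66.1134
CV = 66.1134 / 730.8750 = 0.09046 = 9.046%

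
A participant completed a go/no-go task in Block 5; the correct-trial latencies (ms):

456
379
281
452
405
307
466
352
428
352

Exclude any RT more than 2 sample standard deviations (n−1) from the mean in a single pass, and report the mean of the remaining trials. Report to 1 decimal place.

387.8 ms

n = 10, ΣRT = 3878, M = 387.800
Σ(x−M)² = 37375.60; s = √(37375.60/9) = 64.443
Cutoffs: 387.800 ± 2·64.443 → [258.9, 516.7]
No RTs fall outside the cutoffs; all 10 retained. Mean = 3878/10 = 387.800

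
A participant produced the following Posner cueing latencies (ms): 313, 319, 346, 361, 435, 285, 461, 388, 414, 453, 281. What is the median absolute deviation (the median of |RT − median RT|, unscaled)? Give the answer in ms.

53 ms

Sorted: 281, 285, 313, 319, 346, 361, 388, 414, 435, 453, 461 → median = 361
|x − 361|: 48, 42, 15, 0, 74, 76, 100, 27, 53, 92, 80
Sorted deviations: 0, 15, 27, 42, 48, 53, 74, 76, 80, 92, 100 → MAD = 53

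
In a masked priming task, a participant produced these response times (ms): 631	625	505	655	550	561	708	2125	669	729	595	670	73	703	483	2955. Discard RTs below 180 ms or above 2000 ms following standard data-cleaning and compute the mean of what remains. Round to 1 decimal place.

621.8 ms

Excluded: 73, 2125, 2955
Retained (n=13): Σ = 8084
Mean = 8084/13 = 621.8462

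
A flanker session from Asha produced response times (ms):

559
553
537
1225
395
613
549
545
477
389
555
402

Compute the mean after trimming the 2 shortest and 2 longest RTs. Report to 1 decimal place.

Sorted: 389, 395, 402, 477, 537, 545, 549, 553, 555, 559, 613, 1225
Drop lowest 2 (389, 395) and highest 2 (613, 1225)
Remaining (n=8): Σ = 4177, mean = 4177/8 = 522.125

522.1 ms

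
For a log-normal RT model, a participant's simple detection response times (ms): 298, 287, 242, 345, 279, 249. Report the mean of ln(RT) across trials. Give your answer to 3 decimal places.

ln(RT): 5.6971, 5.6595, 5.4889, 5.8435, 5.6312, 5.5175
Σ ln(RT) = 33.8377
Mean = 33.8377/6 = 5.63962

5.640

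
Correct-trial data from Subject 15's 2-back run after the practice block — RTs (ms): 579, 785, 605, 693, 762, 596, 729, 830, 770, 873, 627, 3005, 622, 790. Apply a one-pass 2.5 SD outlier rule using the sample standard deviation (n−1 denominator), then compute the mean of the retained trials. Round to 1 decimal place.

712.4 ms

n = 14, ΣRT = 12266, M = 876.143
Σ(x−M)² = 4996339.71; s = √(4996339.71/13) = 619.947
Cutoffs: 876.143 ± 2.5·619.947 → [-673.7, 2426.0]
Outside: 3005 → excluded.
Retained (n=13): Σ = 9261, mean = 9261/13 = 712.385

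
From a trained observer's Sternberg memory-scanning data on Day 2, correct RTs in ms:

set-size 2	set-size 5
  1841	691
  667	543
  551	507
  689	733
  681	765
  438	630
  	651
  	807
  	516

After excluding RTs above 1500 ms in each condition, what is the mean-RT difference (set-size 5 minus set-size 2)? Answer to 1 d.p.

set-size 2: exclude 1841
M(set-size 2) = 3026/5 = 605.200
M(set-size 5) = 5843/9 = 649.222
Difference = 649.222 − 605.200 = 44.022 ms

44.0 ms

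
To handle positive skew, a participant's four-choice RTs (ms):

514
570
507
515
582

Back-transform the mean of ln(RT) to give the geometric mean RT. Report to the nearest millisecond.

ln(RT): 6.2422, 6.3456, 6.2285, 6.2442, 6.3665
Mean ln(RT) = 31.4270/5 = 6.28540
Geometric mean = exp(6.28540) = 536.68 ms

537 ms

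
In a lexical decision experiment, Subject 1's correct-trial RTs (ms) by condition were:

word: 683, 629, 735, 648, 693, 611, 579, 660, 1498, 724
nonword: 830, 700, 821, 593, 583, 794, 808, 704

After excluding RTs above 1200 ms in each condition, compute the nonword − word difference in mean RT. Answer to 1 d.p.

word: exclude 1498
M(word) = 5962/9 = 662.444
M(nonword) = 5833/8 = 729.125
Difference = 729.125 − 662.444 = 66.681 ms

66.7 ms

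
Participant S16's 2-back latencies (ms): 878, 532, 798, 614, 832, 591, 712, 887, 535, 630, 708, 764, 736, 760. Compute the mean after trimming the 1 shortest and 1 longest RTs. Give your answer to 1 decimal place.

713.2 ms

Sorted: 532, 535, 591, 614, 630, 708, 712, 736, 760, 764, 798, 832, 878, 887
Drop lowest 1 (532) and highest 1 (887)
Remaining (n=12): Σ = 8558, mean = 8558/12 = 713.167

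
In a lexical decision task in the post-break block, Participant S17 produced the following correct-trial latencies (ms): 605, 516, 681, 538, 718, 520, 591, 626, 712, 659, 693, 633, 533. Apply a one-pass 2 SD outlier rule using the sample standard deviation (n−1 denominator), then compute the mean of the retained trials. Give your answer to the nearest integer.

n = 13, ΣRT = 8025, M = 617.308
Σ(x−M)² = 64924.77; s = √(64924.77/12) = 73.555
Cutoffs: 617.308 ± 2·73.555 → [470.2, 764.4]
No RTs fall outside the cutoffs; all 13 retained. Mean = 8025/13 = 617.308

617 ms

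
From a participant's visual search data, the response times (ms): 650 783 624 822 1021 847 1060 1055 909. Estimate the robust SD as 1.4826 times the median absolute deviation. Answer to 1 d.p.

258.0 ms

Sorted: 624, 650, 783, 822, 847, 909, 1021, 1055, 1060 → median = 847
|x − 847| sorted: 0, 25, 62, 64, 174, 197, 208, 213, 223 → MAD = 174
Robust SD ≈ 1.4826 × 174 = 257.972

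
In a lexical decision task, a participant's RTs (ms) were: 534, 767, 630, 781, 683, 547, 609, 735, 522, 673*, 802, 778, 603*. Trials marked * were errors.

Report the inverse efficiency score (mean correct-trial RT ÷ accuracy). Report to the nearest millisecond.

Correct trials (n=11): 534, 767, 630, 781, 683, 547, 609, 735, 522, 802, 778
Mean correct RT = 7388/11 = 671.6364 ms
Proportion correct = 11/13
IES = 671.6364 / (11/13) = 793.752 ms

794 ms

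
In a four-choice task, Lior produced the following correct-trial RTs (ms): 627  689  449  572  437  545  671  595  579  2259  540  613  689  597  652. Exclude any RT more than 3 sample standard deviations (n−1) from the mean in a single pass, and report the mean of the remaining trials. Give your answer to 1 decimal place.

n = 15, ΣRT = 10514, M = 700.933
Σ(x−M)² = 2681206.93; s = √(2681206.93/14) = 437.624
Cutoffs: 700.933 ± 3·437.624 → [-611.9, 2013.8]
Outside: 2259 → excluded.
Retained (n=14): Σ = 8255, mean = 8255/14 = 589.643

589.6 ms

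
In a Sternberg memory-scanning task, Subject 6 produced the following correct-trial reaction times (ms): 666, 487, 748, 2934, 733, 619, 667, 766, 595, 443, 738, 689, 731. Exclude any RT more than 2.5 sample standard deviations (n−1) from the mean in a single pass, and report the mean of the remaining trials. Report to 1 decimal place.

n = 13, ΣRT = 10816, M = 832.000
Σ(x−M)² = 4905768.00; s = √(4905768.00/12) = 639.386
Cutoffs: 832.000 ± 2.5·639.386 → [-766.5, 2430.5]
Outside: 2934 → excluded.
Retained (n=12): Σ = 7882, mean = 7882/12 = 656.833

656.8 ms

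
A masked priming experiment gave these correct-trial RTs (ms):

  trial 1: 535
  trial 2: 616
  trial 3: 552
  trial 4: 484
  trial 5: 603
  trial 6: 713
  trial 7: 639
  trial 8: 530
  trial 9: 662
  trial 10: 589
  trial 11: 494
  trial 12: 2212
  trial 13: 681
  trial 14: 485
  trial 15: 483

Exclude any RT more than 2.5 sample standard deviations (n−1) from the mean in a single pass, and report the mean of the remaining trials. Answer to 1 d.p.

576.1 ms

n = 15, ΣRT = 10278, M = 685.200
Σ(x−M)² = 2577774.40; s = √(2577774.40/14) = 429.100
Cutoffs: 685.200 ± 2.5·429.100 → [-387.5, 1757.9]
Outside: 2212 → excluded.
Retained (n=14): Σ = 8066, mean = 8066/14 = 576.143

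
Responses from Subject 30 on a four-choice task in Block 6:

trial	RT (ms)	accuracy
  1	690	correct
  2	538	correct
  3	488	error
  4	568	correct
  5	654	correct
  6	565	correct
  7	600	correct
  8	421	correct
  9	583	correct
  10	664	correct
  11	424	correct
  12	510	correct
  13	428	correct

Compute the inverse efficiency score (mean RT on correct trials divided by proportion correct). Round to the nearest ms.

600 ms

Correct trials (n=12): 690, 538, 568, 654, 565, 600, 421, 583, 664, 424, 510, 428
Mean correct RT = 6645/12 = 553.7500 ms
Proportion correct = 12/13
IES = 553.7500 / (12/13) = 599.896 ms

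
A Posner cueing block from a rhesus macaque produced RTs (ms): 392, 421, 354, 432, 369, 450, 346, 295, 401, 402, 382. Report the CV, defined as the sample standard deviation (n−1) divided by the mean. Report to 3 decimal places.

n = 11, Σ = 4244, M = 385.8182
Σ(x−M)² = 19163.636; s = √(19163.636/10) = 43.7763
CV = 43.7763 / 385.8182 = 0.11346

0.113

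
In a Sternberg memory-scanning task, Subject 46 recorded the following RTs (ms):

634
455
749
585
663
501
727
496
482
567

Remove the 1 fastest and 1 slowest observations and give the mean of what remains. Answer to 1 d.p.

581.9 ms

Sorted: 455, 482, 496, 501, 567, 585, 634, 663, 727, 749
Drop lowest 1 (455) and highest 1 (749)
Remaining (n=8): Σ = 4655, mean = 4655/8 = 581.875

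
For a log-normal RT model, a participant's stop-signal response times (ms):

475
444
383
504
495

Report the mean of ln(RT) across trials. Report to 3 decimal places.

6.127

ln(RT): 6.1633, 6.0958, 5.9480, 6.2226, 6.2046
Σ ln(RT) = 30.6343
Mean = 30.6343/5 = 6.12686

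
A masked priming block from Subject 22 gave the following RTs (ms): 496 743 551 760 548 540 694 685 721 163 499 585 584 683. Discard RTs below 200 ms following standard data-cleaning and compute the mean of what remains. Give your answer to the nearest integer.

Excluded: 163
Retained (n=13): Σ = 8089
Mean = 8089/13 = 622.2308

622 ms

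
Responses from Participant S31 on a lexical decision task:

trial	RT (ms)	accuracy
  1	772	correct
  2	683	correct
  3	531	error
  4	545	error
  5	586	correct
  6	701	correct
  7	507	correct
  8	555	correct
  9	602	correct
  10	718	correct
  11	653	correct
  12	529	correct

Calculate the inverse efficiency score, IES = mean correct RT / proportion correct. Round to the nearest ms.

Correct trials (n=10): 772, 683, 586, 701, 507, 555, 602, 718, 653, 529
Mean correct RT = 6306/10 = 630.6000 ms
Proportion correct = 10/12
IES = 630.6000 / (10/12) = 756.720 ms

757 ms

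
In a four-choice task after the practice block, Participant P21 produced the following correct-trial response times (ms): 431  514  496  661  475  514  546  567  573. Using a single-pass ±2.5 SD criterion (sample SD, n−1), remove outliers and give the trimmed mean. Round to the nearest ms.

n = 9, ΣRT = 4777, M = 530.778
Σ(x−M)² = 35123.56; s = √(35123.56/8) = 66.260
Cutoffs: 530.778 ± 2.5·66.260 → [365.1, 696.4]
No RTs fall outside the cutoffs; all 9 retained. Mean = 4777/9 = 530.778

531 ms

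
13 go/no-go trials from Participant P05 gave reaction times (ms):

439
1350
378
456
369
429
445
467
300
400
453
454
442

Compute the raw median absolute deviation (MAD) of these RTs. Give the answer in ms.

Sorted: 300, 369, 378, 400, 429, 439, 442, 445, 453, 454, 456, 467, 1350 → median = 442
|x − 442|: 3, 908, 64, 14, 73, 13, 3, 25, 142, 42, 11, 12, 0
Sorted deviations: 0, 3, 3, 11, 12, 13, 14, 25, 42, 64, 73, 142, 908 → MAD = 14

14 ms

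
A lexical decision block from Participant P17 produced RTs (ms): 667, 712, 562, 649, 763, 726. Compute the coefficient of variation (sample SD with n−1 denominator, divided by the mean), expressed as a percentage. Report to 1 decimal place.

10.4%

n = 6, Σ = 4079, M = 679.8333
Σ(x−M)² = 25082.833; s = √(25082.833/5) = 70.8277
CV = 70.8277 / 679.8333 = 0.10418 = 10.418%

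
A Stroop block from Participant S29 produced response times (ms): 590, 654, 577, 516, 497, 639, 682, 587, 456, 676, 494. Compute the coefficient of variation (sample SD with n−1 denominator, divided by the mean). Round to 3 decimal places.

0.137

n = 11, Σ = 6368, M = 578.9091
Σ(x−M)² = 62478.909; s = √(62478.909/10) = 79.0436
CV = 79.0436 / 578.9091 = 0.13654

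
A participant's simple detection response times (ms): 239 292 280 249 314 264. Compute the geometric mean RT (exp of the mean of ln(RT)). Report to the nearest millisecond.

272 ms

ln(RT): 5.4765, 5.6768, 5.6348, 5.5175, 5.7494, 5.5759
Mean ln(RT) = 33.6308/6 = 5.60513
Geometric mean = exp(5.60513) = 271.82 ms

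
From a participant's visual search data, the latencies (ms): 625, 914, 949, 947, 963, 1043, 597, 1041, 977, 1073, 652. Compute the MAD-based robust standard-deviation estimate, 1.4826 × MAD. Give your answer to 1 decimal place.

136.4 ms

Sorted: 597, 625, 652, 914, 947, 949, 963, 977, 1041, 1043, 1073 → median = 949
|x − 949| sorted: 0, 2, 14, 28, 35, 92, 94, 124, 297, 324, 352 → MAD = 92
Robust SD ≈ 1.4826 × 92 = 136.399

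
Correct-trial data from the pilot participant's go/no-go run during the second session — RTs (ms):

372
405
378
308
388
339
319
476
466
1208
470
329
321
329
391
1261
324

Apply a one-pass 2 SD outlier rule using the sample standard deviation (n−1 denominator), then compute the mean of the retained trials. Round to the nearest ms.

n = 17, ΣRT = 8084, M = 475.529
Σ(x−M)² = 1354600.24; s = √(1354600.24/16) = 290.968
Cutoffs: 475.529 ± 2·290.968 → [-106.4, 1057.5]
Outside: 1208, 1261 → excluded.
Retained (n=15): Σ = 5615, mean = 5615/15 = 374.333

374 ms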